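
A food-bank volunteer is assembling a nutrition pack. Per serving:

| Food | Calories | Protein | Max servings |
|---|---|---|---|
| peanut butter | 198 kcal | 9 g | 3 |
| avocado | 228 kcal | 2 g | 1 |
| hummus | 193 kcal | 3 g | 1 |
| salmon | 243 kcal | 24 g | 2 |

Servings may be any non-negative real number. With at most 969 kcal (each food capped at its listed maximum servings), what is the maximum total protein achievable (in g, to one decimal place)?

70.0 g

Protein per kcal: salmon 0.09877, peanut butter 0.04545, hummus 0.01554, avocado 0.008772.
Take 2 servings of salmon: uses 486 kcal, +48.0 g protein (running total 48.0 g).
Take 2.439 servings of peanut butter: uses 483 kcal, +22.0 g protein (running total 70.0 g).
Filling greedily by protein-per-kcal is optimal for one linear limit, giving 70.0 g.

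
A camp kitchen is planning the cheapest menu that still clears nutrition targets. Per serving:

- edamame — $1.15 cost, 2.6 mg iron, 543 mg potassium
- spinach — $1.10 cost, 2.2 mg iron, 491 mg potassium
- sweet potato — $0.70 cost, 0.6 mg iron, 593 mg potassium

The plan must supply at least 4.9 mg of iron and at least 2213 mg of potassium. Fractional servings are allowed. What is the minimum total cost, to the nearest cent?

$3.27

Check every corner: each single food scaled to meet both minima, and each pair solved so both constraints bind.
edamame only: max(4.9/2.6, 2213/543) = 4.076 servings → $4.69.
spinach only: max(4.9/2.2, 2213/491) = 4.507 servings → $4.96.
sweet potato only: max(4.9/0.6, 2213/593) = 8.167 servings → $5.72.
edamame + spinach: the both-tight solution has a negative serving — not a feasible corner.
edamame + sweet potato with both tight: 1.298 servings and 2.544 servings → $3.27.
spinach + sweet potato with both tight: 1.562 servings and 2.438 servings → $3.43.
The minimum over all feasible corners is $3.27.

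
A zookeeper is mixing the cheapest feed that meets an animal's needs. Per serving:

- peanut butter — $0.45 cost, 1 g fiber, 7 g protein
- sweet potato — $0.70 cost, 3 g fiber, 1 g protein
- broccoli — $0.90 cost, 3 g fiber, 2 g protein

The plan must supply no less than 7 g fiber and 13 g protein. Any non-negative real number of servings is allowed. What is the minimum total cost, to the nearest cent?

$1.98

Minimising a linear cost over {fiber ≥ 7, protein ≥ 13, servings ≥ 0} — the optimum is at a vertex, using one or two foods.
peanut butter only: max(7/1, 13/7) = 7 servings → $3.15.
sweet potato only: max(7/3, 13/1) = 13 servings → $9.10.
broccoli only: max(7/3, 13/2) = 6.5 servings → $5.85.
peanut butter + sweet potato with both tight: 1.6 servings and 1.8 servings → $1.98.
peanut butter + broccoli with both tight: 1.316 servings and 1.895 servings → $2.30.
sweet potato + broccoli: intersection lies outside the first quadrant.
The minimum over all feasible corners is $1.98.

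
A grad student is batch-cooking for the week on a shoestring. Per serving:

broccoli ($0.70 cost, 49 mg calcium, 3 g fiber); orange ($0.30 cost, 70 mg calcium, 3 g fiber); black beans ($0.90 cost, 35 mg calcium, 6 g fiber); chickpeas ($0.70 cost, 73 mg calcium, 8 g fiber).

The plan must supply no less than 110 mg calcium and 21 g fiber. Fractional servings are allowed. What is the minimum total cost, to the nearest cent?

A basic optimal solution has at most two foods positive. Try each food alone and each pair with both targets met exactly.
broccoli only: max(110/49, 21/3) = 7 servings → $4.90.
orange only: max(110/70, 21/3) = 7 servings → $2.10.
black beans only: max(110/35, 21/6) = 3.5 servings → $3.15.
chickpeas only: max(110/73, 21/8) = 2.625 servings → $1.84.
broccoli + orange with both targets exact would need a negative amount; discard.
broccoli + black beans: the both-tight solution has a negative serving — not a feasible corner.
broccoli + chickpeas with both targets exact would need a negative amount; discard.
orange + black beans: the both-tight solution has a negative serving — not a feasible corner.
orange + chickpeas: the both-tight solution has a negative serving — not a feasible corner.
black beans + chickpeas: intersection lies outside the first quadrant.
Cheapest feasible corner: $1.84.

$1.84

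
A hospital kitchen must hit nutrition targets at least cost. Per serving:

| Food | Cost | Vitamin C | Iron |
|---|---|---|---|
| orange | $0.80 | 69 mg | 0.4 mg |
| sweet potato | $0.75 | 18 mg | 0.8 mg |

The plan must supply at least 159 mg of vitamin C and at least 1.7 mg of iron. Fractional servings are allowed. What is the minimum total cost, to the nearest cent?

$2.45

Two binding constraints pin down two serving amounts, so the optimal mix uses at most two foods. The candidates are each food alone (scaled to the tighter of vitamin C/iron) and each pair with both constraints tight.
orange only: max(159/69, 1.7/0.4) = 4.25 servings → $3.40.
sweet potato only: max(159/18, 1.7/0.8) = 8.833 servings → $6.62.
orange + sweet potato with both tight: 2.013 servings and 1.119 servings → $2.45.
The minimum over all feasible corners is $2.45.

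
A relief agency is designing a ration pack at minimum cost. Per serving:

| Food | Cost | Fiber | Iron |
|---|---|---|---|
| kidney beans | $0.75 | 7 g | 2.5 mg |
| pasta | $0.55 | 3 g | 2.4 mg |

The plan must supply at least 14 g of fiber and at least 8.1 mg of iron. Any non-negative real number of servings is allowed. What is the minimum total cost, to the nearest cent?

At the optimum either one food covers both requirements or two foods hit both targets exactly; no other combination can be cheaper.
kidney beans only: max(14/7, 8.1/2.5) = 3.24 servings → $2.43.
pasta only: max(14/3, 8.1/2.4) = 4.667 servings → $2.57.
kidney beans + pasta with both tight: 1 serving and 2.333 servings → $2.03.
So the least-cost plan costs $2.03.

$2.03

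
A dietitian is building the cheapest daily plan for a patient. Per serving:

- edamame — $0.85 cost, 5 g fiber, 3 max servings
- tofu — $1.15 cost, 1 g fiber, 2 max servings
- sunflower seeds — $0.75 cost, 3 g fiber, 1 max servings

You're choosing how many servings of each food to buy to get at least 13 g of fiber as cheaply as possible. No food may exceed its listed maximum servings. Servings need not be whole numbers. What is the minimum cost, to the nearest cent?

Cost per g of fiber: edamame $0.1700, sunflower seeds $0.2500, tofu $1.1500.
Take 2.6 servings of edamame: +13.0 g fiber for $2.21 (total $2.21, still need 0.0 g).
Filling from the cheapest source first is optimal under one linear minimum: $2.21.

$2.21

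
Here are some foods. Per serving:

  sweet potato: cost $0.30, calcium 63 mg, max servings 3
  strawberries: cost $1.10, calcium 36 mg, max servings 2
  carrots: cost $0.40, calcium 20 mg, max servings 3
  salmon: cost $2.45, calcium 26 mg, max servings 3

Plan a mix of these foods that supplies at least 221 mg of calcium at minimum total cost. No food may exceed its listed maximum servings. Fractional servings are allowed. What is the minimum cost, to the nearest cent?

$1.54

Cost per mg of calcium: sweet potato $0.0048, carrots $0.0200, strawberries $0.0306, salmon $0.0942.
Take 3 servings of sweet potato: +189.0 mg calcium for $0.90 (total $0.90, still need 32.0 mg).
Take 1.6 servings of carrots: +32.0 mg calcium for $0.64 (total $1.54, still need 0.0 mg).
Filling from the cheapest source first is optimal under one linear minimum: $1.54.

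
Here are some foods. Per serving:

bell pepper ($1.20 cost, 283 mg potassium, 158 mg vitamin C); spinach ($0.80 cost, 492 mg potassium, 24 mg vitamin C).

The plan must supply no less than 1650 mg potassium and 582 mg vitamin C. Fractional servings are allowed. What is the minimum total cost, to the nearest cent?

A basic optimal solution has at most two foods positive. Try each food alone and each pair with both targets met exactly.
bell pepper only: max(1650/283, 582/158) = 5.83 servings → $7.00.
spinach only: max(1650/492, 582/24) = 24.25 servings → $19.40.
bell pepper + spinach with both tight: 3.478 servings and 1.353 servings → $5.26.
So the least-cost plan costs $5.26.

$5.26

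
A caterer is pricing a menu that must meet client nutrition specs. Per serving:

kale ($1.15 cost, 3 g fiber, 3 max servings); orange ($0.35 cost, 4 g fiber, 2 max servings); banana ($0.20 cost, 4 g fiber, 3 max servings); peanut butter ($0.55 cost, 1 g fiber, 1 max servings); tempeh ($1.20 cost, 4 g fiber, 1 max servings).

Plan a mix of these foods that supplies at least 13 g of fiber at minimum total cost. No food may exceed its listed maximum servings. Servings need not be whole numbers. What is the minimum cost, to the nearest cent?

Cost per g of fiber: banana $0.0500, orange $0.0875, tempeh $0.3000, kale $0.3833, peanut butter $0.5500.
Take 3 servings of banana: +12.0 g fiber for $0.60 (total $0.60, still need 1.0 g).
Take 0.25 servings of orange: +1.0 g fiber for $0.09 (total $0.69, still need 0.0 g).
Greedy by cheapest-per-g is optimal for a single linear constraint, so the minimum cost is $0.69.

$0.69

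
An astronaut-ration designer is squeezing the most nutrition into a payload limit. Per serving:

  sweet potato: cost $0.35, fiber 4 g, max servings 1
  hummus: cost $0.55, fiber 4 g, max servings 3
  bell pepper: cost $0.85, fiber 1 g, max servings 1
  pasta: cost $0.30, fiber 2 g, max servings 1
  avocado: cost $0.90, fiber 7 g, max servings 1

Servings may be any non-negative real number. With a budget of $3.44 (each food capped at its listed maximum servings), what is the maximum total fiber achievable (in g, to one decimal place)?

Fiber per dollar: sweet potato 11.43, avocado 7.778, hummus 7.273, pasta 6.667, bell pepper 1.176.
Take 1 serving of sweet potato: spends $0.35, +4.0 g fiber (running total 4.0 g).
Take 1 serving of avocado: spends $0.90, +7.0 g fiber (running total 11.0 g).
Take 3 servings of hummus: spends $1.65, +12.0 g fiber (running total 23.0 g).
Take 1 serving of pasta: spends $0.30, +2.0 g fiber (running total 25.0 g).
Take 0.2824 servings of bell pepper: spends $0.24, +0.3 g fiber (running total 25.3 g).
Greedy by best ratio exhausts the cost allowance optimally: 25.3 g.

25.3 g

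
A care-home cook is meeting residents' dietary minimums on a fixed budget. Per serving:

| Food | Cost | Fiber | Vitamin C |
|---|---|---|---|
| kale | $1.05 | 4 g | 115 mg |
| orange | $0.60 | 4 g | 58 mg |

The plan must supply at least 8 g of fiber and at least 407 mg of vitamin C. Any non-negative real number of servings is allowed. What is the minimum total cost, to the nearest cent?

The cheapest plan sits at a corner of the feasible region — with two constraints it uses at most two foods.
kale only: max(8/4, 407/115) = 3.539 servings → $3.72.
orange only: max(8/4, 407/58) = 7.017 servings → $4.21.
kale + orange: intersection lies outside the first quadrant.
So the least-cost plan costs $3.72.

$3.72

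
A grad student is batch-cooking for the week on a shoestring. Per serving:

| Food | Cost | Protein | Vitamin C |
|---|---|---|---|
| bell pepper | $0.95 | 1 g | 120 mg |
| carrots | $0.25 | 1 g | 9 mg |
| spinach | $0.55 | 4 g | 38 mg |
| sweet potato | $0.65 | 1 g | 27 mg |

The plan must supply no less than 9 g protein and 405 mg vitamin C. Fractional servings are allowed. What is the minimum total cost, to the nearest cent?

$3.59

For a min-cost LP with two ≥-constraints, a basic feasible solution has at most two positive variables.
bell pepper only: max(9/1, 405/120) = 9 servings → $8.55.
carrots only: max(9/1, 405/9) = 45 servings → $11.25.
spinach only: max(9/4, 405/38) = 10.66 servings → $5.86.
sweet potato only: max(9/1, 405/27) = 15 servings → $9.75.
bell pepper + carrots with both tight: 2.919 servings and 6.081 servings → $4.29.
bell pepper + spinach with both tight: 2.891 servings and 1.527 servings → $3.59.
bell pepper + sweet potato with both tight: 1.742 servings and 7.258 servings → $6.37.
carrots + spinach: the both-tight solution has a negative serving — not a feasible corner.
carrots + sweet potato: the both-tight solution has a negative serving — not a feasible corner.
spinach + sweet potato: the both-tight solution has a negative serving — not a feasible corner.
Cheapest feasible corner: $3.59.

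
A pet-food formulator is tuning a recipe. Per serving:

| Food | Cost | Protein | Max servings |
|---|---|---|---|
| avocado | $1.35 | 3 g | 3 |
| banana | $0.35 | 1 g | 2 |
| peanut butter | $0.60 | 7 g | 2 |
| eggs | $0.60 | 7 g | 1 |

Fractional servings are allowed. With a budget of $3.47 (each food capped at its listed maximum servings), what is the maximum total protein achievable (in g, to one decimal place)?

25.2 g

Protein per dollar: peanut butter 11.67, eggs 11.67, banana 2.857, avocado 2.222.
Take 2 servings of peanut butter: spends $1.20, +14.0 g protein (running total 14.0 g).
Take 1 serving of eggs: spends $0.60, +7.0 g protein (running total 21.0 g).
Take 2 servings of banana: spends $0.70, +2.0 g protein (running total 23.0 g).
Take 0.7185 servings of avocado: spends $0.97, +2.2 g protein (running total 25.2 g).
Greedy by best ratio exhausts the cost allowance optimally: 25.2 g.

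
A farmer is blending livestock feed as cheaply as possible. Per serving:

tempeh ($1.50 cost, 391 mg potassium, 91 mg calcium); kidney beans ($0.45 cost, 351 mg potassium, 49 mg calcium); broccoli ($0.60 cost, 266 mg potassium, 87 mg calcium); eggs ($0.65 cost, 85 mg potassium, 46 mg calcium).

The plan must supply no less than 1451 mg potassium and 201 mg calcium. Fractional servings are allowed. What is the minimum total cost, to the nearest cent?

With two linear requirements the optimum uses one or two foods; enumerate the corners.
tempeh only: max(1451/391, 201/91) = 3.711 servings → $5.57.
kidney beans only: max(1451/351, 201/49) = 4.134 servings → $1.86.
broccoli only: max(1451/266, 201/87) = 5.455 servings → $3.27.
eggs only: max(1451/85, 201/46) = 17.07 servings → $11.10.
tempeh + kidney beans: the both-tight solution has a negative serving — not a feasible corner.
tempeh + broccoli: the both-tight solution has a negative serving — not a feasible corner.
tempeh + eggs: the both-tight solution has a negative serving — not a feasible corner.
kidney beans + broccoli with both targets exact would need a negative amount; discard.
kidney beans + eggs with both targets exact would need a negative amount; discard.
broccoli + eggs: intersection lies outside the first quadrant.
Cheapest feasible corner: $1.86.

$1.86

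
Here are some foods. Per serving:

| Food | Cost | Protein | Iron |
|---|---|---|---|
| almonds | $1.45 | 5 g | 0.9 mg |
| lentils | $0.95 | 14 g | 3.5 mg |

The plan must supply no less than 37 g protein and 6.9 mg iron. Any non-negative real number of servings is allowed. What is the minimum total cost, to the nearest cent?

An LP optimum is at a vertex; with two nutrient constraints at most two foods are used. Check each candidate.
almonds only: max(37/5, 6.9/0.9) = 7.667 servings → $11.12.
lentils only: max(37/14, 6.9/3.5) = 2.643 servings → $2.51.
almonds + lentils with both tight: 6.714 servings and 0.2449 servings → $9.97.
The minimum over all feasible corners is $2.51.

$2.51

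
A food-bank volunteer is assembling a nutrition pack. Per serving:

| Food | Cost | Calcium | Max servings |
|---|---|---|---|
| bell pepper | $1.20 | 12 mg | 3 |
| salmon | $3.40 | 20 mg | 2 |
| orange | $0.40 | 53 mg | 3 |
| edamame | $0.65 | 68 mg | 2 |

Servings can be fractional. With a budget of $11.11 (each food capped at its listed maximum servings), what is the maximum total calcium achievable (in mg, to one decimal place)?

Calcium per dollar: orange 132.5, edamame 104.6, bell pepper 10, salmon 5.882.
Take 3 servings of orange: spends $1.20, +159.0 mg calcium (running total 159.0 mg).
Take 2 servings of edamame: spends $1.30, +136.0 mg calcium (running total 295.0 mg).
Take 3 servings of bell pepper: spends $3.60, +36.0 mg calcium (running total 331.0 mg).
Take 1.474 servings of salmon: spends $5.01, +29.5 mg calcium (running total 360.5 mg).
Filling greedily by calcium-per-dollar is optimal for one linear limit, giving 360.5 mg.

360.5 mg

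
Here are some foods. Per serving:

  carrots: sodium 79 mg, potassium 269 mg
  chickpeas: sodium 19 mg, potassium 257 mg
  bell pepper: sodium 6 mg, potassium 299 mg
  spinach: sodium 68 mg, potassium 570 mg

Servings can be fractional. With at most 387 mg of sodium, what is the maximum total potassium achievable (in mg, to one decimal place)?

19285.5 mg

Potassium per mg sodium: bell pepper 49.83, chickpeas 13.53, spinach 8.382, carrots 3.405.
With no serving limits, spend the whole sodium allowance on bell pepper: 387 mg / 6 mg × 299 mg = 19285.5 mg.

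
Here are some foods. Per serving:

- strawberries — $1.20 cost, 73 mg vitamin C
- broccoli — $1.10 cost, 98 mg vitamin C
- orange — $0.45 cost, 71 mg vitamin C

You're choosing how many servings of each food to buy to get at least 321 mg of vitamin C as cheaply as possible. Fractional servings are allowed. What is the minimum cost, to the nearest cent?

Cost per mg of vitamin C: orange $0.0063, broccoli $0.0112, strawberries $0.0164.
With no serving limits, use only orange: 321 mg / 71 mg = 4.521 servings × $0.45 = $2.03.

$2.03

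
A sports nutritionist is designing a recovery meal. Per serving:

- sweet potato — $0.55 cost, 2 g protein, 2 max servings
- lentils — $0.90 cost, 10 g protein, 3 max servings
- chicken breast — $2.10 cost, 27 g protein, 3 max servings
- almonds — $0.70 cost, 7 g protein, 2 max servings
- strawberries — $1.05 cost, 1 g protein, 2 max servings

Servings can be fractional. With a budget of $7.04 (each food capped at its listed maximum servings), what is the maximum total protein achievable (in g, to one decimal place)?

89.2 g

Protein per dollar: chicken breast 12.86, lentils 11.11, almonds 10, sweet potato 3.636, strawberries 0.9524.
Take 3 servings of chicken breast: spends $6.30, +81.0 g protein (running total 81.0 g).
Take 0.8222 servings of lentils: spends $0.74, +8.2 g protein (running total 89.2 g).
Filling greedily by protein-per-dollar is optimal for one linear limit, giving 89.2 g.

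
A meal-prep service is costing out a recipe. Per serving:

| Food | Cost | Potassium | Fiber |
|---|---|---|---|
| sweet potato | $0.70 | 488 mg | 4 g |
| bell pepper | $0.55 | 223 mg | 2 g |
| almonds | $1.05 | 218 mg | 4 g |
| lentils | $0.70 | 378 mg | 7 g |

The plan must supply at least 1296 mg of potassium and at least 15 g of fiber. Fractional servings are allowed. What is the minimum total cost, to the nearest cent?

At the optimum either one food covers both requirements or two foods hit both targets exactly; no other combination can be cheaper.
sweet potato only: max(1296/488, 15/4) = 3.75 servings → $2.62.
bell pepper only: max(1296/223, 15/2) = 7.5 servings → $4.12.
almonds only: max(1296/218, 15/4) = 5.945 servings → $6.24.
lentils only: max(1296/378, 15/7) = 3.429 servings → $2.40.
sweet potato + bell pepper with both targets exact would need a negative amount; discard.
sweet potato + almonds with both tight: 1.772 servings and 1.978 servings → $3.32.
sweet potato + lentils with both tight: 1.787 servings and 1.122 servings → $2.04.
bell pepper + almonds with both tight: 4.197 servings and 1.651 servings → $4.04.
bell pepper + lentils with both tight: 4.226 servings and 0.9354 servings → $2.98.
almonds + lentils: intersection lies outside the first quadrant.
The minimum over all feasible corners is $2.04.

$2.04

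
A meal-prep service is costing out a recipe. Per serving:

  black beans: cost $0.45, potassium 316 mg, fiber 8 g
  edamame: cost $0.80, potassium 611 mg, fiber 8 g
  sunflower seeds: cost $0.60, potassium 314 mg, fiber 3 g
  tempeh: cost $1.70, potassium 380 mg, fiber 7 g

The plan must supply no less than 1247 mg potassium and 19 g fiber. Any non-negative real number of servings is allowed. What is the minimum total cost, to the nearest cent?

$1.66

This is a tiny linear program; its minimum lies at a vertex of the feasible set. List the vertices and price them.
black beans only: max(1247/316, 19/8) = 3.946 servings → $1.78.
edamame only: max(1247/611, 19/8) = 2.375 servings → $1.90.
sunflower seeds only: max(1247/314, 19/3) = 6.333 servings → $3.80.
tempeh only: max(1247/380, 19/7) = 3.282 servings → $5.58.
black beans + edamame with both tight: 0.6919 servings and 1.683 servings → $1.66.
black beans + sunflower seeds with both tight: 1.423 servings and 2.54 servings → $2.16.
black beans + tempeh: the both-tight solution has a negative serving — not a feasible corner.
edamame + sunflower seeds: intersection lies outside the first quadrant.
edamame + tempeh with both tight: 1.22 servings and 1.32 servings → $3.22.
sunflower seeds + tempeh with both tight: 1.426 servings and 2.103 servings → $4.43.
Cheapest feasible corner: $1.66.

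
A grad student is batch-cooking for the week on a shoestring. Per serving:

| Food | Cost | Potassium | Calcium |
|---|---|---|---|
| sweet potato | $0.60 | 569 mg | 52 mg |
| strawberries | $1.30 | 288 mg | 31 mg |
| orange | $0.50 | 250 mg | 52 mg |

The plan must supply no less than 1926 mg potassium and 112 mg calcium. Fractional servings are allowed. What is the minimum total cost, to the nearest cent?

An LP optimum is at a vertex; with two nutrient constraints at most two foods are used. Check each candidate.
sweet potato only: max(1926/569, 112/52) = 3.385 servings → $2.03.
strawberries only: max(1926/288, 112/31) = 6.688 servings → $8.69.
orange only: max(1926/250, 112/52) = 7.704 servings → $3.85.
sweet potato + strawberries: the both-tight solution has a negative serving — not a feasible corner.
sweet potato + orange with both targets exact would need a negative amount; discard.
strawberries + orange: intersection lies outside the first quadrant.
So the least-cost plan costs $2.03.

$2.03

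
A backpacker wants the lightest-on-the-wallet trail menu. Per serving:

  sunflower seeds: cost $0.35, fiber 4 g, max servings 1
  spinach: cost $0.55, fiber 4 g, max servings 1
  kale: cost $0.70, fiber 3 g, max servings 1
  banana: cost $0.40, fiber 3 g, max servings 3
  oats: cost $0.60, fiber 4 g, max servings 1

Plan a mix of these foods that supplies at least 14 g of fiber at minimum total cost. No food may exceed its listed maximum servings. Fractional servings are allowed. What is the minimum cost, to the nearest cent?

Cost per g of fiber: sunflower seeds $0.0875, banana $0.1333, spinach $0.1375, oats $0.1500, kale $0.2333.
Take 1 serving of sunflower seeds: +4.0 g fiber for $0.35 (total $0.35, still need 10.0 g).
Take 3 servings of banana: +9.0 g fiber for $1.20 (total $1.55, still need 1.0 g).
Take 0.25 servings of spinach: +1.0 g fiber for $0.14 (total $1.69, still need 0.0 g).
Filling from the cheapest source first is optimal under one linear minimum: $1.69.

$1.69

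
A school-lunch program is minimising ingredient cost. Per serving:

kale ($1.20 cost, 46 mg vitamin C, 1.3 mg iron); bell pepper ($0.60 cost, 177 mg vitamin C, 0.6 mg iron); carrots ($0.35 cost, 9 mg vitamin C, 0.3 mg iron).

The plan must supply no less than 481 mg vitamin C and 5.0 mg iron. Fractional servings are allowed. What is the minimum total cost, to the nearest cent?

Two binding constraints pin down two serving amounts, so the optimal mix uses at most two foods. The candidates are each food alone (scaled to the tighter of vitamin C/iron) and each pair with both constraints tight.
kale only: max(481/46, 5.0/1.3) = 10.46 servings → $12.55.
bell pepper only: max(481/177, 5.0/0.6) = 8.333 servings → $5.00.
carrots only: max(481/9, 5.0/0.3) = 53.44 servings → $18.71.
kale + bell pepper with both tight: 2.945 servings and 1.952 servings → $4.71.
kale + carrots with both targets exact would need a negative amount; discard.
bell pepper + carrots with both tight: 2.082 servings and 12.5 servings → $5.63.
Cheapest feasible corner: $4.71.

$4.71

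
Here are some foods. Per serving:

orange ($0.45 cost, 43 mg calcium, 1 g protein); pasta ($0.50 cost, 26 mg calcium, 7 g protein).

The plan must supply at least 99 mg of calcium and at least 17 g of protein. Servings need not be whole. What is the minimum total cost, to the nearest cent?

An LP optimum is at a vertex; with two nutrient constraints at most two foods are used. Check each candidate.
orange only: max(99/43, 17/1) = 17 servings → $7.65.
pasta only: max(99/26, 17/7) = 3.808 servings → $1.90.
orange + pasta with both tight: 0.9127 servings and 2.298 servings → $1.56.
So the least-cost plan costs $1.56.

$1.56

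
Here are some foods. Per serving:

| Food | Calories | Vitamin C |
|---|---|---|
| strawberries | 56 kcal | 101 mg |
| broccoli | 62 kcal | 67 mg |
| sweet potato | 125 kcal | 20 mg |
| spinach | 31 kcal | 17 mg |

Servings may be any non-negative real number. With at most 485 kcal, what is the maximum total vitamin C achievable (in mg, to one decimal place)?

874.7 mg

Vitamin C per kcal: strawberries 1.804, broccoli 1.081, spinach 0.5484, sweet potato 0.16.
With no serving limits, spend the whole calories allowance on strawberries: 485 kcal / 56 kcal × 101 mg = 874.7 mg.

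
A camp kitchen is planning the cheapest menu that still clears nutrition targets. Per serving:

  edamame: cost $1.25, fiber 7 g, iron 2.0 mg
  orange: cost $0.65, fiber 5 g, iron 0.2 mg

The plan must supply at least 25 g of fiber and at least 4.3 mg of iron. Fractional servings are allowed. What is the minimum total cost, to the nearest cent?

This is a tiny linear program; its minimum lies at a vertex of the feasible set. List the vertices and price them.
edamame only: max(25/7, 4.3/2.0) = 3.571 servings → $4.46.
orange only: max(25/5, 4.3/0.2) = 21.5 servings → $13.97.
edamame + orange with both tight: 1.919 servings and 2.314 servings → $3.90.
The minimum over all feasible corners is $3.90.

$3.90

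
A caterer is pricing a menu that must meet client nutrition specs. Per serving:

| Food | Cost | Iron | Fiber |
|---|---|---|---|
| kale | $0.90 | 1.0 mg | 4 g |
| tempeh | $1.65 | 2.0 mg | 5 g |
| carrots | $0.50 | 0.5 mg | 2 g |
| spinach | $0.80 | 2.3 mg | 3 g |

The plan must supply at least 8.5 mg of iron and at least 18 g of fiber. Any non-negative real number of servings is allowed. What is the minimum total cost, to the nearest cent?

$4.37

The cheapest plan sits at a corner of the feasible region — with two constraints it uses at most two foods.
kale only: max(8.5/1.0, 18/4) = 8.5 servings → $7.65.
tempeh only: max(8.5/2.0, 18/5) = 4.25 servings → $7.01.
carrots only: max(8.5/0.5, 18/2) = 17 servings → $8.50.
spinach only: max(8.5/2.3, 18/3) = 6 servings → $4.80.
kale + tempeh: the both-tight solution has a negative serving — not a feasible corner.
kale + carrots (both tight): parallel constraints — no distinct corner.
kale + spinach with both tight: 2.565 servings and 2.581 servings → $4.37.
tempeh + carrots: intersection lies outside the first quadrant.
tempeh + spinach with both tight: 2.891 servings and 1.182 servings → $5.72.
carrots + spinach with both tight: 5.129 servings and 2.581 servings → $4.63.
The minimum over all feasible corners is $4.37.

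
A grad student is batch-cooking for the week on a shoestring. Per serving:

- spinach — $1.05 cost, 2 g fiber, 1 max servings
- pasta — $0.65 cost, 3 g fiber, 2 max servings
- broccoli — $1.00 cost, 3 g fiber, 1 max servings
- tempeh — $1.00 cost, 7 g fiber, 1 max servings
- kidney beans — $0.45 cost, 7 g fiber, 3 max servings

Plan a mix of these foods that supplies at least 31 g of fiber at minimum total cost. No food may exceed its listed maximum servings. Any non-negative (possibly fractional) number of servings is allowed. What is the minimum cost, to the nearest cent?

Cost per g of fiber: kidney beans $0.0643, tempeh $0.1429, pasta $0.2167, broccoli $0.3333, spinach $0.5250.
Take 3 servings of kidney beans: +21.0 g fiber for $1.35 (total $1.35, still need 10.0 g).
Take 1 serving of tempeh: +7.0 g fiber for $1.00 (total $2.35, still need 3.0 g).
Take 1 serving of pasta: +3.0 g fiber for $0.65 (total $3.00, still need 0.0 g).
Filling from the cheapest source first is optimal under one linear minimum: $3.00.

$3.00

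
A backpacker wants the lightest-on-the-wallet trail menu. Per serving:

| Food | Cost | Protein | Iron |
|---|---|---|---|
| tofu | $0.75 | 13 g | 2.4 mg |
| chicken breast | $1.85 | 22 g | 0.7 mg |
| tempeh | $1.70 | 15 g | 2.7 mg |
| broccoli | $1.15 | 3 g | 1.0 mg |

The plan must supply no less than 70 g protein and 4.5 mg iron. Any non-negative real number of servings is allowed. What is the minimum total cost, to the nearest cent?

$4.04

At the optimum either one food covers both requirements or two foods hit both targets exactly; no other combination can be cheaper.
tofu only: max(70/13, 4.5/2.4) = 5.385 servings → $4.04.
chicken breast only: max(70/22, 4.5/0.7) = 6.429 servings → $11.89.
tempeh only: max(70/15, 4.5/2.7) = 4.667 servings → $7.93.
broccoli only: max(70/3, 4.5/1.0) = 23.33 servings → $26.83.
tofu + chicken breast with both tight: 1.144 servings and 2.506 servings → $5.49.
tofu + tempeh with both targets exact would need a negative amount; discard.
tofu + broccoli with both targets exact would need a negative amount; discard.
chicken breast + tempeh with both tight: 2.485 servings and 1.022 servings → $6.33.
chicken breast + broccoli with both tight: 2.839 servings and 2.513 servings → $8.14.
tempeh + broccoli: the both-tight solution has a negative serving — not a feasible corner.
So the least-cost plan costs $4.04.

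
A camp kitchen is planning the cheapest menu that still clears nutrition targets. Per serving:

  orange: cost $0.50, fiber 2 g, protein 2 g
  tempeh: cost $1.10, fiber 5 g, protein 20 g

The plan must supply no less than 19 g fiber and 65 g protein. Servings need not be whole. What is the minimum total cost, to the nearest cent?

Compare the cost at each extreme point of the feasible region.
orange only: max(19/2, 65/2) = 32.5 servings → $16.25.
tempeh only: max(19/5, 65/20) = 3.8 servings → $4.18.
orange + tempeh with both tight: 1.833 servings and 3.067 servings → $4.29.
The minimum over all feasible corners is $4.18.

$4.18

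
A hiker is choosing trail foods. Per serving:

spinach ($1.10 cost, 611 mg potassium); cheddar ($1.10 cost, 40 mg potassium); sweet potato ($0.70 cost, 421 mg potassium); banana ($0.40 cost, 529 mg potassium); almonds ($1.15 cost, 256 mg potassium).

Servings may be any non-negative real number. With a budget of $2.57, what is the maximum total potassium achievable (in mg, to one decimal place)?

Potassium per dollar: banana 1322, sweet potato 601.4, spinach 555.5, almonds 222.6, cheddar 36.36.
With no serving limits, spend the whole cost allowance on banana: $2.57 / $0.40 × 529 mg = 3398.8 mg.

3398.8 mg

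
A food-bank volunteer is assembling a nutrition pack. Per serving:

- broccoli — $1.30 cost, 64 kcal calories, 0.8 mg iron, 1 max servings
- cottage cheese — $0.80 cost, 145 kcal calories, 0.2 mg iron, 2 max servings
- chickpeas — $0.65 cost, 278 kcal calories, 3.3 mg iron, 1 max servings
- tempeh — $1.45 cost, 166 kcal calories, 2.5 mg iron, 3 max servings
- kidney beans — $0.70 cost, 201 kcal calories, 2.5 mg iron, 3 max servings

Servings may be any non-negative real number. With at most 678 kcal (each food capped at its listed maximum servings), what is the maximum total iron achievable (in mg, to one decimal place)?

Iron per kcal: tempeh 0.01506, broccoli 0.0125, kidney beans 0.01244, chickpeas 0.01187, cottage cheese 0.001379.
Take 3 servings of tempeh: uses 498 kcal, +7.5 mg iron (running total 7.5 mg).
Take 1 serving of broccoli: uses 64 kcal, +0.8 mg iron (running total 8.3 mg).
Take 0.5771 servings of kidney beans: uses 116 kcal, +1.4 mg iron (running total 9.7 mg).
Filling greedily by iron-per-kcal is optimal for one linear limit, giving 9.7 mg.

9.7 mg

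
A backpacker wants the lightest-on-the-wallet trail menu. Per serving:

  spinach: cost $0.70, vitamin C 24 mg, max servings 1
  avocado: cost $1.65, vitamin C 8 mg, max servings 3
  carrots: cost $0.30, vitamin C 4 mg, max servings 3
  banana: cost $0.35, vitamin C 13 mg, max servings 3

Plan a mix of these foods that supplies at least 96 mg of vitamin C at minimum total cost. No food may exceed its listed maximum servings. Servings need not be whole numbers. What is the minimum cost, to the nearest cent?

$6.98

Cost per mg of vitamin C: banana $0.0269, spinach $0.0292, carrots $0.0750, avocado $0.2062.
Take 3 servings of banana: +39.0 mg vitamin C for $1.05 (total $1.05, still need 57.0 mg).
Take 1 serving of spinach: +24.0 mg vitamin C for $0.70 (total $1.75, still need 33.0 mg).
Take 3 servings of carrots: +12.0 mg vitamin C for $0.90 (total $2.65, still need 21.0 mg).
Take 2.625 servings of avocado: +21.0 mg vitamin C for $4.33 (total $6.98, still need 0.0 mg).
Filling from the cheapest source first is optimal under one linear minimum: $6.98.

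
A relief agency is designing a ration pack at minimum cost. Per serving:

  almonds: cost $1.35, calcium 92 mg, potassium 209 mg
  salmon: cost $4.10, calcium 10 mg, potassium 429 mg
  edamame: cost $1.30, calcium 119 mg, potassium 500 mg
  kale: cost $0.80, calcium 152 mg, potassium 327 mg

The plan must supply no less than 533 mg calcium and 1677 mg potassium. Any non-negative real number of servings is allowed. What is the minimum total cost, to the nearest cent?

$4.10

almonds only: max(533/92, 1677/209) = 8.024 servings → $10.83.
salmon only: max(533/10, 1677/429) = 53.3 servings → $218.53.
edamame only: max(533/119, 1677/500) = 4.479 servings → $5.82.
kale only: max(533/152, 1677/327) = 5.128 servings → $4.10.
almonds + salmon with both tight: 5.669 servings and 1.147 servings → $12.36.
almonds + edamame with both tight: 3.168 servings and 2.03 servings → $6.92.
almonds + kale: the both-tight solution has a negative serving — not a feasible corner.
salmon + edamame: intersection lies outside the first quadrant.
salmon + kale with both tight: 1.302 servings and 3.421 servings → $8.07.
edamame + kale with both tight: 2.174 servings and 1.805 servings → $4.27.
So the least-cost plan costs $4.10.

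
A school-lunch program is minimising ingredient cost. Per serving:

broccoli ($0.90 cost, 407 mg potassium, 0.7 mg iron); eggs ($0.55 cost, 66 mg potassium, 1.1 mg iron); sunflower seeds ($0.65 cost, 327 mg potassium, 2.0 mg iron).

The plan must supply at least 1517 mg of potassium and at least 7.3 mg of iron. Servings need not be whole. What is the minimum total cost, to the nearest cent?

$3.02

An LP optimum is at a vertex; with two nutrient constraints at most two foods are used. Check each candidate.
broccoli only: max(1517/407, 7.3/0.7) = 10.43 servings → $9.39.
eggs only: max(1517/66, 7.3/1.1) = 22.98 servings → $12.64.
sunflower seeds only: max(1517/327, 7.3/2.0) = 4.639 servings → $3.02.
broccoli + eggs with both tight: 2.956 servings and 4.755 servings → $5.28.
broccoli + sunflower seeds with both tight: 1.106 servings and 3.263 servings → $3.12.
eggs + sunflower seeds: intersection lies outside the first quadrant.
The minimum over all feasible corners is $3.02.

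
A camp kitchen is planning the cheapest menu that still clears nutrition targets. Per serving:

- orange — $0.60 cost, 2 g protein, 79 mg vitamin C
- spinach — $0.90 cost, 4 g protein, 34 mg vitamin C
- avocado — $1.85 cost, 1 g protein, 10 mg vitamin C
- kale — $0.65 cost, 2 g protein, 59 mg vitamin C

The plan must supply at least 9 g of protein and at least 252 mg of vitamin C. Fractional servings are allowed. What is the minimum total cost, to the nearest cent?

At the optimum either one food covers both requirements or two foods hit both targets exactly; no other combination can be cheaper.
orange only: max(9/2, 252/79) = 4.5 servings → $2.70.
spinach only: max(9/4, 252/34) = 7.412 servings → $6.67.
avocado only: max(9/1, 252/10) = 25.2 servings → $46.62.
kale only: max(9/2, 252/59) = 4.5 servings → $2.92.
orange + spinach with both tight: 2.831 servings and 0.8347 servings → $2.45.
orange + avocado with both tight: 2.746 servings and 3.508 servings → $8.14.
orange + kale: the both-tight solution has a negative serving — not a feasible corner.
spinach + avocado: the both-tight solution has a negative serving — not a feasible corner.
spinach + kale with both tight: 0.1607 servings and 4.179 servings → $2.86.
avocado + kale with both tight: 0.6923 servings and 4.154 servings → $3.98.
So the least-cost plan costs $2.45.

$2.45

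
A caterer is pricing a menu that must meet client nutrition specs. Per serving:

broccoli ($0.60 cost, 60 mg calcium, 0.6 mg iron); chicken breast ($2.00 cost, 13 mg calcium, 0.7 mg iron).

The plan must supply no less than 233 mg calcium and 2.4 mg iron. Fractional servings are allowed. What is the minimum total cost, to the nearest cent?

$2.40

A basic optimal solution has at most two foods positive. Try each food alone and each pair with both targets met exactly.
broccoli only: max(233/60, 2.4/0.6) = 4 servings → $2.40.
chicken breast only: max(233/13, 2.4/0.7) = 17.92 servings → $35.85.
broccoli + chicken breast with both tight: 3.857 servings and 0.1228 servings → $2.56.
So the least-cost plan costs $2.40.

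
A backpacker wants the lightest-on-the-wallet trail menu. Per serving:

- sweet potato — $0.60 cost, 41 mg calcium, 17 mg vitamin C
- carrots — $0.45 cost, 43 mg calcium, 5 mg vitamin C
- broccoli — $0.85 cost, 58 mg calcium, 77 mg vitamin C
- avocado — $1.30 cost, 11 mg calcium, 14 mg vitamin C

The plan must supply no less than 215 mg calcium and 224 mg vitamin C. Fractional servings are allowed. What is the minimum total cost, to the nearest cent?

$2.94

The cheapest plan sits at a corner of the feasible region — with two constraints it uses at most two foods.
sweet potato only: max(215/41, 224/17) = 13.18 servings → $7.91.
carrots only: max(215/43, 224/5) = 44.8 servings → $20.16.
broccoli only: max(215/58, 224/77) = 3.707 servings → $3.15.
avocado only: max(215/11, 224/14) = 19.55 servings → $25.41.
sweet potato + carrots with both targets exact would need a negative amount; discard.
sweet potato + broccoli with both tight: 1.641 servings and 2.547 servings → $3.15.
sweet potato + avocado with both tight: 1.411 servings and 14.29 servings → $19.42.
carrots + broccoli with both tight: 1.179 servings and 2.833 servings → $2.94.
carrots + avocado with both tight: 0.9982 servings and 15.64 servings → $20.79.
broccoli + avocado with both targets exact would need a negative amount; discard.
The minimum over all feasible corners is $2.94.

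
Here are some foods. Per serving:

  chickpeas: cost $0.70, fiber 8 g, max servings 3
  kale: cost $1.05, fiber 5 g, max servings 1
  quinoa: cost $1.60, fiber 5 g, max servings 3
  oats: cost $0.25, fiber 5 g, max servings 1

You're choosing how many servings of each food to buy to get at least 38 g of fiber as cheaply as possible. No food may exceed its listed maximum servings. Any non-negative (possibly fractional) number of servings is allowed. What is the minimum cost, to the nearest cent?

$4.68

Cost per g of fiber: oats $0.0500, chickpeas $0.0875, kale $0.2100, quinoa $0.3200.
Take 1 serving of oats: +5.0 g fiber for $0.25 (total $0.25, still need 33.0 g).
Take 3 servings of chickpeas: +24.0 g fiber for $2.10 (total $2.35, still need 9.0 g).
Take 1 serving of kale: +5.0 g fiber for $1.05 (total $3.40, still need 4.0 g).
Take 0.8 servings of quinoa: +4.0 g fiber for $1.28 (total $4.68, still need 0.0 g).
Greedy by cheapest-per-g is optimal for a single linear constraint, so the minimum cost is $4.68.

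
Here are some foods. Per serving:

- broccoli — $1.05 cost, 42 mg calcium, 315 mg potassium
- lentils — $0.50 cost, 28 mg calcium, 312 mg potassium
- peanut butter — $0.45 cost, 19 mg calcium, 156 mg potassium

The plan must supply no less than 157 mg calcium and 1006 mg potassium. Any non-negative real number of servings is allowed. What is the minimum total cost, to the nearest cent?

$2.80

broccoli only: max(157/42, 1006/315) = 3.738 servings → $3.92.
lentils only: max(157/28, 1006/312) = 5.607 servings → $2.80.
peanut butter only: max(157/19, 1006/156) = 8.263 servings → $3.72.
broccoli + lentils: the both-tight solution has a negative serving — not a feasible corner.
broccoli + peanut butter with both targets exact would need a negative amount; discard.
lentils + peanut butter with both targets exact would need a negative amount; discard.
So the least-cost plan costs $2.80.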